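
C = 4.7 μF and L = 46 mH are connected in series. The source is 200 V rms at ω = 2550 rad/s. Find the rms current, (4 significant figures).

X_L = ωL = 117.3 Ω
X_C = 1/(ωC) = 83.44 Ω
Net reactance X = X_L − X_C = 33.86 Ω
Z = j33.86 Ω
|Z| = √(0² + 33.86²) = 33.86 Ω
I = V/|Z| = 200/33.86 = 5.906 A

5.906 A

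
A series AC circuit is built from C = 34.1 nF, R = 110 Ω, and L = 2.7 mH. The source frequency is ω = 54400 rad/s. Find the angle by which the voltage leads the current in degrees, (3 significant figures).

-74.3°

X_L = ωL = 147 Ω
X_C = 1/(ωC) = 539 Ω
Net reactance X = X_L − X_C = -392 Ω
Z = 110 − j392 Ω
|Z| = √(110² + 392²) = 407 Ω
∠Z = arctan(-392/110) = -74.3°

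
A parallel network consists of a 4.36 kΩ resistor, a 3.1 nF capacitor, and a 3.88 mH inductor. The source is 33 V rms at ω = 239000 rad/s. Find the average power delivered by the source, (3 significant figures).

X_L = ωL = 927 Ω
X_C = 1/(ωC) = 1350 Ω
Parallel: admittances add. Y = 1/R + 1/(jωL) + jωC
Y = (0.000229 − j0.000337) S
|Y| = 0.000408 S → |Z| = 1/|Y| = 2450 Ω, ∠Z = −∠Y = 55.8°
I = V/|Z| = 13.5 mA
P = VI cos φ = 33 × 0.0135 × cos(55.8°) = 250 mW

250 mW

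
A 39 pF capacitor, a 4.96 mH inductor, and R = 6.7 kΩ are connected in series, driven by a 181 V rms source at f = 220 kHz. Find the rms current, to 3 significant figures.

ω = 2πf = 1.382e+06 rad/s
X_L = ωL = 6860 Ω
X_C = 1/(ωC) = 18500 Ω
Net reactance X = X_L − X_C = -11700 Ω
Z = 6700 − j11700 Ω
|Z| = √(6700² + 11700²) = 13500 Ω
I = V/|Z| = 181/13500 = 13.4 mA

13.4 mA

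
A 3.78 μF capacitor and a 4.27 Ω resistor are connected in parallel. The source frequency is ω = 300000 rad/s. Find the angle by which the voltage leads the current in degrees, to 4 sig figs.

-78.33°

X_C = 1/(ωC) = 0.8818 Ω
Parallel: admittances add. Y = 1/R + jωC
Y = (0.2342 + j1.134) S
|Y| = 1.158 S → |Z| = 1/|Y| = 0.8636 Ω, ∠Z = −∠Y = -78.33°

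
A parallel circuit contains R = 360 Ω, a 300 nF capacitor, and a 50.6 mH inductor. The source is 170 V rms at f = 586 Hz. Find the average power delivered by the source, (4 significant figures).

ω = 2πf = 3682 rad/s
X_L = ωL = 186.3 Ω
X_C = 1/(ωC) = 905.3 Ω
Parallel: admittances add. Y = 1/R + 1/(jωL) + jωC
Y = (0.002778 − j0.004263) S
|Y| = 0.005088 S → |Z| = 1/|Y| = 196.5 Ω, ∠Z = −∠Y = 56.91°
I = V/|Z| = 865.0 mA
P = VI cos φ = 170 × 0.8650 × cos(56.91°) = 80.28 W

80.28 W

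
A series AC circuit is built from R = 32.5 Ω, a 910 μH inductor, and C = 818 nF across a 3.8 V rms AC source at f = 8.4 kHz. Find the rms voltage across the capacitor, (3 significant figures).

ω = 2πf = 52780 rad/s
X_L = ωL = 48.0 Ω
X_C = 1/(ωC) = 23.2 Ω
Net reactance X = X_L − X_C = 24.9 Ω
Z = 32.5 + j24.9 Ω
|Z| = √(32.5² + 24.9²) = 40.9 Ω
I = V/|Z| = 92.9 mA
V_C = I·|Z_C| = 0.0929 × 23.2 = 2.15 V

2.15 V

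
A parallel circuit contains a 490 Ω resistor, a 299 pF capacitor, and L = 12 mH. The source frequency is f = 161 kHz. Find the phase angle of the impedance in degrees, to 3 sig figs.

ω = 2πf = 1.012e+06 rad/s
X_L = ωL = 12100 Ω
X_C = 1/(ωC) = 3310 Ω
Parallel: admittances add. Y = 1/R + 1/(jωL) + jωC
Y = (0.00204 + j0.000220) S
|Y| = 0.00205 S → |Z| = 1/|Y| = 487 Ω, ∠Z = −∠Y = -6.16°

-6.16°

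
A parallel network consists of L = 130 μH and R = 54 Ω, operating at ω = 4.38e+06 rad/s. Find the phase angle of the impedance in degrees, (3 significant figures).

5.42°

X_L = ωL = 569 Ω
Parallel: admittances add. Y = 1/R + 1/(jωL)
Y = (0.0185 − j0.00176) S
|Y| = 0.0186 S → |Z| = 1/|Y| = 53.8 Ω, ∠Z = −∠Y = 5.42°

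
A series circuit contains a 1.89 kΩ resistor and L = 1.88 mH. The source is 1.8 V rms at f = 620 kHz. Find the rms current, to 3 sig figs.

ω = 2πf = 3.896e+06 rad/s
X_L = ωL = 7320 Ω
Z = 1890 + j7320 Ω
|Z| = √(1890² + 7320²) = 7560 Ω
I = V/|Z| = 1.8/7560 = 238 μA

238 μA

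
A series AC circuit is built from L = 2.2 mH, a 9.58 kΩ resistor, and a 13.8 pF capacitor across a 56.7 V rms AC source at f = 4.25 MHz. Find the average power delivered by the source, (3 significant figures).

9.53 mW

ω = 2πf = 2.67e+07 rad/s
X_L = ωL = 58700 Ω
X_C = 1/(ωC) = 2710 Ω
Net reactance X = X_L − X_C = 56000 Ω
Z = 9580 + j56000 Ω
|Z| = √(9580² + 56000²) = 56800 Ω
∠Z = arctan(56000/9580) = 80.3°
I = V/|Z| = 997 μA
P = VI cos φ = 56.7 × 0.000997 × cos(80.3°) = 9.53 mW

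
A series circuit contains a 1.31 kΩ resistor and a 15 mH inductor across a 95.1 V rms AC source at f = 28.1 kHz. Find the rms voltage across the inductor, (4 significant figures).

ω = 2πf = 176600 rad/s
X_L = ωL = 2648 Ω
Z = 1310 + j2648 Ω
|Z| = √(1310² + 2648²) = 2955 Ω
I = V/|Z| = 32.19 mA
V_L = I·|Z_L| = 0.03219 × 2648 = 85.24 V

85.24 V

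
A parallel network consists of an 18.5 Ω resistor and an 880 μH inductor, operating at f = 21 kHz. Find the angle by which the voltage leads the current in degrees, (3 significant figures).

9.05°

ω = 2πf = 131900 rad/s
X_L = ωL = 116 Ω
Parallel: admittances add. Y = 1/R + 1/(jωL)
Y = (0.0541 − j0.00861) S
|Y| = 0.0547 S → |Z| = 1/|Y| = 18.3 Ω, ∠Z = −∠Y = 9.05°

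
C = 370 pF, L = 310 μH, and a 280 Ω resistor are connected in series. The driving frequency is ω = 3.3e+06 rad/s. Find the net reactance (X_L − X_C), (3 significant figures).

204 Ω

X_L = ωL = 1020 Ω
X_C = 1/(ωC) = 819 Ω
X = 1020 − 819 = 204 Ω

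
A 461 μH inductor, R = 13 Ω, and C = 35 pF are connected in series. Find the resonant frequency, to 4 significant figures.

ω₀ = 1/√(LC) = 1/√(0.000461 × 3.5e-11) = 7.873e+06 rad/s
f₀ = ω₀/(2π) = 1.253 MHz

1.253 MHz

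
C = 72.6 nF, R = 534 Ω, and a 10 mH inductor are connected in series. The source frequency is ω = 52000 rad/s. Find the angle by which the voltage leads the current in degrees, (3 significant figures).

25.5°

X_L = ωL = 520 Ω
X_C = 1/(ωC) = 265 Ω
Net reactance X = X_L − X_C = 255 Ω
Z = 534 + j255 Ω
|Z| = √(534² + 255²) = 592 Ω
∠Z = arctan(255/534) = 25.5°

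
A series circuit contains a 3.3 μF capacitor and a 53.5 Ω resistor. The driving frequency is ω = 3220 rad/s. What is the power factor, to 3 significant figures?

0.494

X_C = 1/(ωC) = 94.1 Ω
Z = 53.5 − j94.1 Ω
|Z| = √(53.5² + 94.1²) = 108 Ω
∠Z = arctan(-94.1/53.5) = -60.4°
cos φ = cos(-60.4°) = 0.494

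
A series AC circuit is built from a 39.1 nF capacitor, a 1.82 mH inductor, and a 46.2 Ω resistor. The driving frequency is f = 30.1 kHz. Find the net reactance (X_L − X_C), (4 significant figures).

209.0 Ω

ω = 2πf = 189100 rad/s
X_L = ωL = 344.2 Ω
X_C = 1/(ωC) = 135.2 Ω
X = 344.2 − 135.2 = 209.0 Ω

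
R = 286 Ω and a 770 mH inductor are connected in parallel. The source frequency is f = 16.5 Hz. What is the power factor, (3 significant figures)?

ω = 2πf = 103.7 rad/s
X_L = ωL = 79.8 Ω
Parallel: admittances add. Y = 1/R + 1/(jωL)
Y = (0.00350 − j0.0125) S
|Y| = 0.0130 S → |Z| = 1/|Y| = 76.9 Ω, ∠Z = −∠Y = 74.4°
cos φ = cos(74.4°) = 0.269

0.269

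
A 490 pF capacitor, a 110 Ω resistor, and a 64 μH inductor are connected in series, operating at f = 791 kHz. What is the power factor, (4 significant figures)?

ω = 2πf = 4.97e+06 rad/s
X_L = ωL = 318.1 Ω
X_C = 1/(ωC) = 410.6 Ω
Net reactance X = X_L − X_C = -92.55 Ω
Z = 110.0 − j92.55 Ω
|Z| = √(110.0² + 92.55²) = 143.8 Ω
∠Z = arctan(-92.55/110.0) = -40.08°
cos φ = cos(-40.08°) = 0.7652

0.7652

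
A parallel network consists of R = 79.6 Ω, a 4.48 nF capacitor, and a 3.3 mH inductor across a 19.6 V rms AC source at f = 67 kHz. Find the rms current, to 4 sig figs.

ω = 2πf = 421000 rad/s
X_L = ωL = 1389 Ω
X_C = 1/(ωC) = 530.2 Ω
Parallel: admittances add. Y = 1/R + 1/(jωL) + jωC
Y = (0.01256 + j0.001166) S
|Y| = 0.01262 S → |Z| = 1/|Y| = 79.26 Ω, ∠Z = −∠Y = -5.303°
I = V/|Z| = 19.6/79.26 = 247.3 mA

247.3 mA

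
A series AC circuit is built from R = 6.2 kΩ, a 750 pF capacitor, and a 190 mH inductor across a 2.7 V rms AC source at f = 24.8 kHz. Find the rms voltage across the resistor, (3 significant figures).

0.763 V

ω = 2πf = 155800 rad/s
X_L = ωL = 29600 Ω
X_C = 1/(ωC) = 8560 Ω
Net reactance X = X_L − X_C = 21000 Ω
Z = 6200 + j21000 Ω
|Z| = √(6200² + 21000²) = 21900 Ω
I = V/|Z| = 123 μA
V_R = I·|Z_R| = 0.000123 × 6200 = 0.763 V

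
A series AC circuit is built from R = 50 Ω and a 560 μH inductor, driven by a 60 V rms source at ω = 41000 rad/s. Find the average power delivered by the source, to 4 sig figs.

X_L = ωL = 22.96 Ω
Z = 50.00 + j22.96 Ω
|Z| = √(50.00² + 22.96²) = 55.02 Ω
∠Z = arctan(22.96/50.00) = 24.66°
I = V/|Z| = 1.091 A
P = VI cos φ = 60 × 1.091 × cos(24.66°) = 59.46 W

59.46 W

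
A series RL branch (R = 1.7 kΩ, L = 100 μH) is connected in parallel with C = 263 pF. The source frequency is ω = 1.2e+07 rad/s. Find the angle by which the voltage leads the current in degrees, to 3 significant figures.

X_L = ωL = 1200 Ω
X_C = 1/(ωC) = 317 Ω
Branch 1 (R+jX_L): Z₁ = 1700 + j1200 Ω, |Z₁| = 2080 Ω
Branch 2 (−jX_C): Z₂ = −j317 Ω
Parallel: Z = Z₁Z₂/(Z₁+Z₂), |Z| = 344 Ω, ∠Z = -82.2°

-82.2°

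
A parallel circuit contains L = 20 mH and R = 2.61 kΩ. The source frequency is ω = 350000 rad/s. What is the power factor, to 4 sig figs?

X_L = ωL = 7000 Ω
Parallel: admittances add. Y = 1/R + 1/(jωL)
Y = (0.0003831 − j0.0001429) S
|Y| = 0.0004089 S → |Z| = 1/|Y| = 2446 Ω, ∠Z = −∠Y = 20.45°
cos φ = cos(20.45°) = 0.9370

0.9370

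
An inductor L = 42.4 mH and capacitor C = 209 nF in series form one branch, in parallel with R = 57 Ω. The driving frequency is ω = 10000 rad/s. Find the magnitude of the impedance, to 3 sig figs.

X_L = ωL = 424 Ω
X_C = 1/(ωC) = 478 Ω
Branch 1: Z₁ = R = 57.0 Ω
Branch 2 (series LC): Z₂ = j(X_L − X_C) = −j54.5 Ω
Parallel: Z = Z₁Z₂/(Z₁+Z₂), |Z| = 39.4 Ω, ∠Z = -46.3°

39.4 Ω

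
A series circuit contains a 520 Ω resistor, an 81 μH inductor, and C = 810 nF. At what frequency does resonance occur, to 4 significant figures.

19.65 kHz

ω₀ = 1/√(LC) = 1/√(8.1e-05 × 8.1e-07) = 123500 rad/s
f₀ = ω₀/(2π) = 19.65 kHz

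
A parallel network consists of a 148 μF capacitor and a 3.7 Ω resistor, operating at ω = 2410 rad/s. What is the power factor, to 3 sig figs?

X_C = 1/(ωC) = 2.80 Ω
Parallel: admittances add. Y = 1/R + jωC
Y = (0.270 + j0.357) S
|Y| = 0.448 S → |Z| = 1/|Y| = 2.23 Ω, ∠Z = −∠Y = -52.8°
cos φ = cos(-52.8°) = 0.604

0.604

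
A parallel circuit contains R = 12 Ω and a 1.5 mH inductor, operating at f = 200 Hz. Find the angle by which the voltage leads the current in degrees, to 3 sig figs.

81.1°

ω = 2πf = 1257 rad/s
X_L = ωL = 1.88 Ω
Parallel: admittances add. Y = 1/R + 1/(jωL)
Y = (0.0833 − j0.531) S
|Y| = 0.537 S → |Z| = 1/|Y| = 1.86 Ω, ∠Z = −∠Y = 81.1°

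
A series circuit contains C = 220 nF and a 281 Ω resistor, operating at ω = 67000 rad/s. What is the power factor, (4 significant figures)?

X_C = 1/(ωC) = 67.84 Ω
Z = 281.0 − j67.84 Ω
|Z| = √(281.0² + 67.84²) = 289.1 Ω
∠Z = arctan(-67.84/281.0) = -13.57°
cos φ = cos(-13.57°) = 0.9721

0.9721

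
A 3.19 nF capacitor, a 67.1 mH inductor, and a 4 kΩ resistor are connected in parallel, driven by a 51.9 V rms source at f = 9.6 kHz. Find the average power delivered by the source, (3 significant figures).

673 mW

ω = 2πf = 60320 rad/s
X_L = ωL = 4050 Ω
X_C = 1/(ωC) = 5200 Ω
Parallel: admittances add. Y = 1/R + 1/(jωL) + jωC
Y = (0.000250 − j5.47e-05) S
|Y| = 0.000256 S → |Z| = 1/|Y| = 3910 Ω, ∠Z = −∠Y = 12.3°
I = V/|Z| = 13.3 mA
P = VI cos φ = 51.9 × 0.0133 × cos(12.3°) = 673 mW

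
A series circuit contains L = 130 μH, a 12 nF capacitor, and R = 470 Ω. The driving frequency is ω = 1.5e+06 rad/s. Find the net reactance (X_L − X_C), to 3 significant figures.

139 Ω

X_L = ωL = 195 Ω
X_C = 1/(ωC) = 55.6 Ω
X = 195 − 55.6 = 139 Ω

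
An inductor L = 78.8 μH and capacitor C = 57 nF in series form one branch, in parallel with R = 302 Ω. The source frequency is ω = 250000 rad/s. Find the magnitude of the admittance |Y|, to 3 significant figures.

20.1 mS

X_L = ωL = 19.7 Ω
X_C = 1/(ωC) = 70.2 Ω
Branch 1: Z₁ = R = 302 Ω
Branch 2 (series LC): Z₂ = j(X_L − X_C) = −j50.5 Ω
Parallel: Z = Z₁Z₂/(Z₁+Z₂), |Z| = 49.8 Ω, ∠Z = -80.5°
|Y| = 1/|Z| = 20.1 mS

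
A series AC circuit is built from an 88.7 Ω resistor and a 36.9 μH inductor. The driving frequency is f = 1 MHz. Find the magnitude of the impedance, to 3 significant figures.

ω = 2πf = 6.283e+06 rad/s
X_L = ωL = 232 Ω
Z = 88.7 + j232 Ω
|Z| = √(88.7² + 232²) = 248 Ω

248 Ω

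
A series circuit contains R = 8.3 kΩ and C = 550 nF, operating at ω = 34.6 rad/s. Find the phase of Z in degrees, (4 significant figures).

X_C = 1/(ωC) = 52550 Ω
Z = 8300 − j52550 Ω
|Z| = √(8300² + 52550²) = 53200 Ω
∠Z = arctan(-52550/8300) = -81.02°

-81.02°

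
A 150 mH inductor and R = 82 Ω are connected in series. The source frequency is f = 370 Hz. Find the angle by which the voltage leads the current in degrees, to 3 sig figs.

76.8°

ω = 2πf = 2325 rad/s
X_L = ωL = 349 Ω
Z = 82.0 + j349 Ω
|Z| = √(82.0² + 349²) = 358 Ω
∠Z = arctan(349/82.0) = 76.8°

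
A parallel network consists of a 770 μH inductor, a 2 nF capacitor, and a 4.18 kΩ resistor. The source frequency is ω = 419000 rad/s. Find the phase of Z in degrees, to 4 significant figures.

X_L = ωL = 322.6 Ω
X_C = 1/(ωC) = 1193 Ω
Parallel: admittances add. Y = 1/R + 1/(jωL) + jωC
Y = (0.0002392 − j0.002262) S
|Y| = 0.002274 S → |Z| = 1/|Y| = 439.7 Ω, ∠Z = −∠Y = 83.96°

83.96°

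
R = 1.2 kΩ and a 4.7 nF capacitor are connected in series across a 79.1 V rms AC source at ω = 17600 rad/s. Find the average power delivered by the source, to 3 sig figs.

X_C = 1/(ωC) = 12100 Ω
Z = 1200 − j12100 Ω
|Z| = √(1200² + 12100²) = 12100 Ω
∠Z = arctan(-12100/1200) = -84.3°
I = V/|Z| = 6.51 mA
P = VI cos φ = 79.1 × 0.00651 × cos(-84.3°) = 50.9 mW

50.9 mW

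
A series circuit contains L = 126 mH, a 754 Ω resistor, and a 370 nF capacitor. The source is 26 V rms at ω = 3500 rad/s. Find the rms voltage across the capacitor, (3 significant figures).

24.4 V

X_L = ωL = 441 Ω
X_C = 1/(ωC) = 772 Ω
Net reactance X = X_L − X_C = -331 Ω
Z = 754 − j331 Ω
|Z| = √(754² + 331²) = 824 Ω
I = V/|Z| = 31.6 mA
V_C = I·|Z_C| = 0.0316 × 772 = 24.4 V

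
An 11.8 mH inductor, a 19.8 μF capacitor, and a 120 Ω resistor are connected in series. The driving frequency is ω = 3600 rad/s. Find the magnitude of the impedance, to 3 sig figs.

123 Ω

X_L = ωL = 42.5 Ω
X_C = 1/(ωC) = 14.0 Ω
Net reactance X = X_L − X_C = 28.5 Ω
Z = 120 + j28.5 Ω
|Z| = √(120² + 28.5²) = 123 Ω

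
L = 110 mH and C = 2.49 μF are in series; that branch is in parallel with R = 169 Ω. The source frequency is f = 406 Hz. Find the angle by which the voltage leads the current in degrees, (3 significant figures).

53.9°

ω = 2πf = 2551 rad/s
X_L = ωL = 281 Ω
X_C = 1/(ωC) = 157 Ω
Branch 1: Z₁ = R = 169 Ω
Branch 2 (series LC): Z₂ = j(X_L − X_C) = j123 Ω
Parallel: Z = Z₁Z₂/(Z₁+Z₂), |Z| = 99.5 Ω, ∠Z = 53.9°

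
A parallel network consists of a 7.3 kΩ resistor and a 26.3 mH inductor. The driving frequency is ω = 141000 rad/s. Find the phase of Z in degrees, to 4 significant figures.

63.07°

X_L = ωL = 3708 Ω
Parallel: admittances add. Y = 1/R + 1/(jωL)
Y = (0.0001370 − j0.0002697) S
|Y| = 0.0003025 S → |Z| = 1/|Y| = 3306 Ω, ∠Z = −∠Y = 63.07°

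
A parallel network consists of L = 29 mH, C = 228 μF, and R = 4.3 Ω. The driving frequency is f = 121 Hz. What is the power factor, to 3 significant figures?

ω = 2πf = 760.3 rad/s
X_L = ωL = 22.0 Ω
X_C = 1/(ωC) = 5.77 Ω
Parallel: admittances add. Y = 1/R + 1/(jωL) + jωC
Y = (0.233 + j0.128) S
|Y| = 0.265 S → |Z| = 1/|Y| = 3.77 Ω, ∠Z = −∠Y = -28.8°
cos φ = cos(-28.8°) = 0.876

0.876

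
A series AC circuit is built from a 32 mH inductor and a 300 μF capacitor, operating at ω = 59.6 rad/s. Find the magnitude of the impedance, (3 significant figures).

X_L = ωL = 1.91 Ω
X_C = 1/(ωC) = 55.9 Ω
Net reactance X = X_L − X_C = -54.0 Ω
Z = − j54.0 Ω
|Z| = √(0² + 54.0²) = 54.0 Ω

54.0 Ω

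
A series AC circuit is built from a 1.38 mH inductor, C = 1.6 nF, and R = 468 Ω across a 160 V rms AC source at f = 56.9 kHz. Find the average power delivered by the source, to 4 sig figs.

6.680 W

ω = 2πf = 357500 rad/s
X_L = ωL = 493.4 Ω
X_C = 1/(ωC) = 1748 Ω
Net reactance X = X_L − X_C = -1255 Ω
Z = 468.0 − j1255 Ω
|Z| = √(468.0² + 1255²) = 1339 Ω
∠Z = arctan(-1255/468.0) = -69.55°
I = V/|Z| = 119.5 mA
P = VI cos φ = 160 × 0.1195 × cos(-69.55°) = 6.680 W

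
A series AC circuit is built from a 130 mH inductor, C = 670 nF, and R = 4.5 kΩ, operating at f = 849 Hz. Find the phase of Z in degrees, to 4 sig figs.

ω = 2πf = 5334 rad/s
X_L = ωL = 693.5 Ω
X_C = 1/(ωC) = 279.8 Ω
Net reactance X = X_L − X_C = 413.7 Ω
Z = 4500 + j413.7 Ω
|Z| = √(4500² + 413.7²) = 4519 Ω
∠Z = arctan(413.7/4500) = 5.252°

5.252°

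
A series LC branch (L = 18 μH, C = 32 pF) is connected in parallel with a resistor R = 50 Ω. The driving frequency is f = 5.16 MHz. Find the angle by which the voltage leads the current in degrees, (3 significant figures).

-7.49°

ω = 2πf = 3.242e+07 rad/s
X_L = ωL = 584 Ω
X_C = 1/(ωC) = 964 Ω
Branch 1: Z₁ = R = 50.0 Ω
Branch 2 (series LC): Z₂ = j(X_L − X_C) = −j380 Ω
Parallel: Z = Z₁Z₂/(Z₁+Z₂), |Z| = 49.6 Ω, ∠Z = -7.49°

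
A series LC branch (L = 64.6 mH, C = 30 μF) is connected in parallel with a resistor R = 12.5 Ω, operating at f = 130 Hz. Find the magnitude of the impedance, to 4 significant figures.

8.641 Ω

ω = 2πf = 816.8 rad/s
X_L = ωL = 52.77 Ω
X_C = 1/(ωC) = 40.81 Ω
Branch 1: Z₁ = R = 12.50 Ω
Branch 2 (series LC): Z₂ = j(X_L − X_C) = j11.96 Ω
Parallel: Z = Z₁Z₂/(Z₁+Z₂), |Z| = 8.641 Ω, ∠Z = 46.27°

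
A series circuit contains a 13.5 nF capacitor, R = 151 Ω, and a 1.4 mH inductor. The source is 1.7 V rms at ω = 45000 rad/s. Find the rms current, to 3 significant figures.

1.07 mA

X_L = ωL = 63.0 Ω
X_C = 1/(ωC) = 1650 Ω
Net reactance X = X_L − X_C = -1580 Ω
Z = 151 − j1580 Ω
|Z| = √(151² + 1580²) = 1590 Ω
I = V/|Z| = 1.7/1590 = 1.07 mA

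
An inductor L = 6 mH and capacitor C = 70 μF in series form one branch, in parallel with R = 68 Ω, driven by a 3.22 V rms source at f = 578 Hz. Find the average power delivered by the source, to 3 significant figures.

152 mW

ω = 2πf = 3632 rad/s
X_L = ωL = 21.8 Ω
X_C = 1/(ωC) = 3.93 Ω
Branch 1: Z₁ = R = 68.0 Ω
Branch 2 (series LC): Z₂ = j(X_L − X_C) = j17.9 Ω
Parallel: Z = Z₁Z₂/(Z₁+Z₂), |Z| = 17.3 Ω, ∠Z = 75.3°
I = V/|Z| = 186 mA
P = VI cos φ = 3.22 × 0.186 × cos(75.3°) = 152 mW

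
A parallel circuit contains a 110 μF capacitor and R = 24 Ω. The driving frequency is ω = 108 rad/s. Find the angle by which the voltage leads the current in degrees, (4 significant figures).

X_C = 1/(ωC) = 84.18 Ω
Parallel: admittances add. Y = 1/R + jωC
Y = (0.04167 + j0.01188) S
|Y| = 0.04333 S → |Z| = 1/|Y| = 23.08 Ω, ∠Z = −∠Y = -15.91°

-15.91°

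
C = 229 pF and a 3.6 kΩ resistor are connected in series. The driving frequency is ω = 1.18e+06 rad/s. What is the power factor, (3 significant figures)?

0.697

X_C = 1/(ωC) = 3700 Ω
Z = 3600 − j3700 Ω
|Z| = √(3600² + 3700²) = 5160 Ω
∠Z = arctan(-3700/3600) = -45.8°
cos φ = cos(-45.8°) = 0.697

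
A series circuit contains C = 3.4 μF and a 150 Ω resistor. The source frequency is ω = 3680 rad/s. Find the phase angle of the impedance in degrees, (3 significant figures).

-28.0°

X_C = 1/(ωC) = 79.9 Ω
Z = 150 − j79.9 Ω
|Z| = √(150² + 79.9²) = 170 Ω
∠Z = arctan(-79.9/150) = -28.0°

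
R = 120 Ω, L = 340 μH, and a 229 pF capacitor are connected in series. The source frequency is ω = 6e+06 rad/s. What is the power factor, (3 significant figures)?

X_L = ωL = 2040 Ω
X_C = 1/(ωC) = 728 Ω
Net reactance X = X_L − X_C = 1310 Ω
Z = 120 + j1310 Ω
|Z| = √(120² + 1310²) = 1320 Ω
∠Z = arctan(1310/120) = 84.8°
cos φ = cos(84.8°) = 0.0911

0.0911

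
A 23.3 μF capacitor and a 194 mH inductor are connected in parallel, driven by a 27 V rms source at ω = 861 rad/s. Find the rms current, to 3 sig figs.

X_L = ωL = 167 Ω
X_C = 1/(ωC) = 49.8 Ω
Parallel: admittances add. Y = 1/(jωL) + jωC
Y = (0 + j0.0141) S
|Y| = 0.0141 S → |Z| = 1/|Y| = 71.1 Ω, ∠Z = −∠Y = -90.0°
I = V/|Z| = 27/71.1 = 380 mA

380 mA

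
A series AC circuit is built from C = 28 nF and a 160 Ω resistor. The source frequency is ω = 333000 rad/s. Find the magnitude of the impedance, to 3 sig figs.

193 Ω

X_C = 1/(ωC) = 107 Ω
Z = 160 − j107 Ω
|Z| = √(160² + 107²) = 193 Ω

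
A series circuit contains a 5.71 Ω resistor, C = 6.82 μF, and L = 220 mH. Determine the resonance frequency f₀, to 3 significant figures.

ω₀ = 1/√(LC) = 1/√(0.22 × 6.82e-06) = 816.4 rad/s
f₀ = ω₀/(2π) = 130 Hz

130 Hz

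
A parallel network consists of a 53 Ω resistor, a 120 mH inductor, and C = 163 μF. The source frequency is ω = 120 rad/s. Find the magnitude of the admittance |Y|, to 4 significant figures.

53.33 mS

X_L = ωL = 14.40 Ω
X_C = 1/(ωC) = 51.12 Ω
Parallel: admittances add. Y = 1/R + 1/(jωL) + jωC
Y = (0.01887 − j0.04988) S
|Y| = 0.05333 S → |Z| = 1/|Y| = 18.75 Ω, ∠Z = −∠Y = 69.28°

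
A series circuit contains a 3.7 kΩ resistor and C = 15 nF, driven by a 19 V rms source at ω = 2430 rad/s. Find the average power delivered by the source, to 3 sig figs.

X_C = 1/(ωC) = 27400 Ω
Z = 3700 − j27400 Ω
|Z| = √(3700² + 27400²) = 27700 Ω
∠Z = arctan(-27400/3700) = -82.3°
I = V/|Z| = 686 μA
P = VI cos φ = 19 × 0.000686 × cos(-82.3°) = 1.74 mW

1.74 mW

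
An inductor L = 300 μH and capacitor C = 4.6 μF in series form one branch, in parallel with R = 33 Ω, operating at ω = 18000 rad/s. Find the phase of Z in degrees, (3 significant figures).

-78.6°

X_L = ωL = 5.40 Ω
X_C = 1/(ωC) = 12.1 Ω
Branch 1: Z₁ = R = 33.0 Ω
Branch 2 (series LC): Z₂ = j(X_L − X_C) = −j6.68 Ω
Parallel: Z = Z₁Z₂/(Z₁+Z₂), |Z| = 6.54 Ω, ∠Z = -78.6°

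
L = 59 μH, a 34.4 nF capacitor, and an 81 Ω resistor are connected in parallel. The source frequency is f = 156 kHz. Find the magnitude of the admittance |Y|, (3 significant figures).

20.5 mS

ω = 2πf = 980200 rad/s
X_L = ωL = 57.8 Ω
X_C = 1/(ωC) = 29.7 Ω
Parallel: admittances add. Y = 1/R + 1/(jωL) + jωC
Y = (0.0123 + j0.0164) S
|Y| = 0.0205 S → |Z| = 1/|Y| = 48.7 Ω, ∠Z = −∠Y = -53.1°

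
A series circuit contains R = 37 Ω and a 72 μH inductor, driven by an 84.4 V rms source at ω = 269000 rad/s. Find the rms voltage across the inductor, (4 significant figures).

X_L = ωL = 19.37 Ω
Z = 37.00 + j19.37 Ω
|Z| = √(37.00² + 19.37²) = 41.76 Ω
I = V/|Z| = 2.021 A
V_L = I·|Z_L| = 2.021 × 19.37 = 39.14 V

39.14 V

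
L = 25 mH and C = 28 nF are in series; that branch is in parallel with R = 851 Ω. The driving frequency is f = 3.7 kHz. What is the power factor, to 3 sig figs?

0.747

ω = 2πf = 23250 rad/s
X_L = ωL = 581 Ω
X_C = 1/(ωC) = 1540 Ω
Branch 1: Z₁ = R = 851 Ω
Branch 2 (series LC): Z₂ = j(X_L − X_C) = −j955 Ω
Parallel: Z = Z₁Z₂/(Z₁+Z₂), |Z| = 635 Ω, ∠Z = -41.7°
cos φ = cos(-41.7°) = 0.747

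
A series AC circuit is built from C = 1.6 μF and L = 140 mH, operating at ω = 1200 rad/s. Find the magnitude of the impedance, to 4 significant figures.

X_L = ωL = 168.0 Ω
X_C = 1/(ωC) = 520.8 Ω
Net reactance X = X_L − X_C = -352.8 Ω
Z = − j352.8 Ω
|Z| = √(0² + 352.8²) = 352.8 Ω

352.8 Ω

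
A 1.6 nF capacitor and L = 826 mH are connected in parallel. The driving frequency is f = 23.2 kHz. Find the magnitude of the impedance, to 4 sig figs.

4446 Ω

ω = 2πf = 145800 rad/s
X_L = ωL = 120400 Ω
X_C = 1/(ωC) = 4288 Ω
Parallel: admittances add. Y = 1/(jωL) + jωC
Y = (0 + j0.0002249) S
|Y| = 0.0002249 S → |Z| = 1/|Y| = 4446 Ω, ∠Z = −∠Y = -90.00°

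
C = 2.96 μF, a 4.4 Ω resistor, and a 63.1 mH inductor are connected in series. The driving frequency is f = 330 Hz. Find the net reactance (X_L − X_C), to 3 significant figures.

-32.1 Ω

ω = 2πf = 2073 rad/s
X_L = ωL = 131 Ω
X_C = 1/(ωC) = 163 Ω
X = 131 − 163 = -32.1 Ω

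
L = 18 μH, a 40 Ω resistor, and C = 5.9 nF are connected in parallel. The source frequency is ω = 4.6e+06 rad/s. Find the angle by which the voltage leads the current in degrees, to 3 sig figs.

X_L = ωL = 82.8 Ω
X_C = 1/(ωC) = 36.8 Ω
Parallel: admittances add. Y = 1/R + 1/(jωL) + jωC
Y = (0.0250 + j0.0151) S
|Y| = 0.0292 S → |Z| = 1/|Y| = 34.3 Ω, ∠Z = −∠Y = -31.1°

-31.1°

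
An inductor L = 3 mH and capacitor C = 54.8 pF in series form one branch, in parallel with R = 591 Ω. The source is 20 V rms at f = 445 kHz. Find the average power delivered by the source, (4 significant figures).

676.8 mW

ω = 2πf = 2.796e+06 rad/s
X_L = ωL = 8388 Ω
X_C = 1/(ωC) = 6526 Ω
Branch 1: Z₁ = R = 591.0 Ω
Branch 2 (series LC): Z₂ = j(X_L − X_C) = j1862 Ω
Parallel: Z = Z₁Z₂/(Z₁+Z₂), |Z| = 563.3 Ω, ∠Z = 17.61°
I = V/|Z| = 35.51 mA
P = VI cos φ = 20 × 0.03551 × cos(17.61°) = 676.8 mW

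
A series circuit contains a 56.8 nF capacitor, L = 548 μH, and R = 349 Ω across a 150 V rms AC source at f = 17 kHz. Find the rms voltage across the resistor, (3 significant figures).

ω = 2πf = 106800 rad/s
X_L = ωL = 58.5 Ω
X_C = 1/(ωC) = 165 Ω
Net reactance X = X_L − X_C = -106 Ω
Z = 349 − j106 Ω
|Z| = √(349² + 106²) = 365 Ω
I = V/|Z| = 411 mA
V_R = I·|Z_R| = 0.411 × 349 = 143 V

143 V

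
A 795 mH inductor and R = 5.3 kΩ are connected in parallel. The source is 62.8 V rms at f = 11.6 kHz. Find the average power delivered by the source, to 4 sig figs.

744.1 mW

ω = 2πf = 72880 rad/s
X_L = ωL = 57940 Ω
Parallel: admittances add. Y = 1/R + 1/(jωL)
Y = (0.0001887 − j1.726e-05) S
|Y| = 0.0001895 S → |Z| = 1/|Y| = 5278 Ω, ∠Z = −∠Y = 5.226°
I = V/|Z| = 11.90 mA
P = VI cos φ = 62.8 × 0.01190 × cos(5.226°) = 744.1 mW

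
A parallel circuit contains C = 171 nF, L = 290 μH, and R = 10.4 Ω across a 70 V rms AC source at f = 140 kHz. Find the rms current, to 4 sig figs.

12.27 A

ω = 2πf = 879600 rad/s
X_L = ωL = 255.1 Ω
X_C = 1/(ωC) = 6.648 Ω
Parallel: admittances add. Y = 1/R + 1/(jωL) + jωC
Y = (0.09615 + j0.1465) S
|Y| = 0.1752 S → |Z| = 1/|Y| = 5.707 Ω, ∠Z = −∠Y = -56.72°
I = V/|Z| = 70/5.707 = 12.27 A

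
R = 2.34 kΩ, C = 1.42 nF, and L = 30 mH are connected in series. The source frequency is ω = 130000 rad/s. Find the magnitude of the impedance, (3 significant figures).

2790 Ω

X_L = ωL = 3900 Ω
X_C = 1/(ωC) = 5420 Ω
Net reactance X = X_L − X_C = -1520 Ω
Z = 2340 − j1520 Ω
|Z| = √(2340² + 1520²) = 2790 Ω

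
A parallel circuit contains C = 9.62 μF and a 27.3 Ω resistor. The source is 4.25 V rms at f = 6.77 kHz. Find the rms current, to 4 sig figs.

1.746 A

ω = 2πf = 42540 rad/s
X_C = 1/(ωC) = 2.444 Ω
Parallel: admittances add. Y = 1/R + jωC
Y = (0.03663 + j0.4092) S
|Y| = 0.4108 S → |Z| = 1/|Y| = 2.434 Ω, ∠Z = −∠Y = -84.88°
I = V/|Z| = 4.25/2.434 = 1.746 A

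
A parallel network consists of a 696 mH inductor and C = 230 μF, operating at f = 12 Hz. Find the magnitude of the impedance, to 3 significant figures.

ω = 2πf = 75.40 rad/s
X_L = ωL = 52.5 Ω
X_C = 1/(ωC) = 57.7 Ω
Parallel: admittances add. Y = 1/(jωL) + jωC
Y = (0 − j0.00171) S
|Y| = 0.00171 S → |Z| = 1/|Y| = 583 Ω, ∠Z = −∠Y = 90.0°

583 Ω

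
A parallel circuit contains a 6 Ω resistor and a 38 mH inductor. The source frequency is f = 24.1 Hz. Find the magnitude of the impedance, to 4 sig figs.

4.153 Ω

ω = 2πf = 151.4 rad/s
X_L = ωL = 5.754 Ω
Parallel: admittances add. Y = 1/R + 1/(jωL)
Y = (0.1667 − j0.1738) S
|Y| = 0.2408 S → |Z| = 1/|Y| = 4.153 Ω, ∠Z = −∠Y = 46.20°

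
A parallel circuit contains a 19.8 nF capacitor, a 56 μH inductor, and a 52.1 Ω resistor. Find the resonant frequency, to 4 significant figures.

ω₀ = 1/√(LC) = 1/√(5.6e-05 × 1.98e-08) = 949700 rad/s
f₀ = ω₀/(2π) = 151.1 kHz

151.1 kHz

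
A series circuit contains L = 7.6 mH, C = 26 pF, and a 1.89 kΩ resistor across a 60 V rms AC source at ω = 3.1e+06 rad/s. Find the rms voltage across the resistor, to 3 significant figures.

10.0 V

X_L = ωL = 23600 Ω
X_C = 1/(ωC) = 12400 Ω
Net reactance X = X_L − X_C = 11200 Ω
Z = 1890 + j11200 Ω
|Z| = √(1890² + 11200²) = 11300 Ω
I = V/|Z| = 5.30 mA
V_R = I·|Z_R| = 0.00530 × 1890 = 10.0 V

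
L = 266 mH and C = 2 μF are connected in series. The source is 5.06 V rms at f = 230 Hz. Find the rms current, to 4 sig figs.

ω = 2πf = 1445 rad/s
X_L = ωL = 384.4 Ω
X_C = 1/(ωC) = 346.0 Ω
Net reactance X = X_L − X_C = 38.42 Ω
Z = j38.42 Ω
|Z| = √(0² + 38.42²) = 38.42 Ω
I = V/|Z| = 5.06/38.42 = 131.7 mA

131.7 mA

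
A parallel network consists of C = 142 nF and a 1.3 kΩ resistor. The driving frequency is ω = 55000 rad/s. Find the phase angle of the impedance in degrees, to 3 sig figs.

-84.4°

X_C = 1/(ωC) = 128 Ω
Parallel: admittances add. Y = 1/R + jωC
Y = (0.000769 + j0.00781) S
|Y| = 0.00785 S → |Z| = 1/|Y| = 127 Ω, ∠Z = −∠Y = -84.4°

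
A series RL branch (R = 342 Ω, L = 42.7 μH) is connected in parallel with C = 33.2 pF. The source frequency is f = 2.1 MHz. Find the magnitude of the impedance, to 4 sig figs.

ω = 2πf = 1.319e+07 rad/s
X_L = ωL = 563.4 Ω
X_C = 1/(ωC) = 2283 Ω
Branch 1 (R+jX_L): Z₁ = 342.0 + j563.4 Ω, |Z₁| = 659.1 Ω
Branch 2 (−jX_C): Z₂ = −j2283 Ω
Parallel: Z = Z₁Z₂/(Z₁+Z₂), |Z| = 858.3 Ω, ∠Z = 47.49°

858.3 Ω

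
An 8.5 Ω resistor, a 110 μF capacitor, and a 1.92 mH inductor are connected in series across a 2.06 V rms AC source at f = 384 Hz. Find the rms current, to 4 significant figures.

241.1 mA

ω = 2πf = 2413 rad/s
X_L = ωL = 4.632 Ω
X_C = 1/(ωC) = 3.768 Ω
Net reactance X = X_L − X_C = 0.8646 Ω
Z = 8.500 + j0.8646 Ω
|Z| = √(8.500² + 0.8646²) = 8.544 Ω
I = V/|Z| = 2.06/8.544 = 241.1 mA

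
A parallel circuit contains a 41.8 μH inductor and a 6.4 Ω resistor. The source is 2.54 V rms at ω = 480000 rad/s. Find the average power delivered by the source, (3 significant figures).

1.01 W

X_L = ωL = 20.1 Ω
Parallel: admittances add. Y = 1/R + 1/(jωL)
Y = (0.156 − j0.0498) S
|Y| = 0.164 S → |Z| = 1/|Y| = 6.10 Ω, ∠Z = −∠Y = 17.7°
I = V/|Z| = 417 mA
P = VI cos φ = 2.54 × 0.417 × cos(17.7°) = 1.01 W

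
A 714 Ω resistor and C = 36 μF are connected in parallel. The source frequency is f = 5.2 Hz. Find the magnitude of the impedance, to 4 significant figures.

ω = 2πf = 32.67 rad/s
X_C = 1/(ωC) = 850.2 Ω
Parallel: admittances add. Y = 1/R + jωC
Y = (0.001401 + j0.001176) S
|Y| = 0.001829 S → |Z| = 1/|Y| = 546.8 Ω, ∠Z = −∠Y = -40.02°

546.8 Ω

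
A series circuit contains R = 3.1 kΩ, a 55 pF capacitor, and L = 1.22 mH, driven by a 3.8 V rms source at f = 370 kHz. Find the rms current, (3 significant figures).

647 μA

ω = 2πf = 2.325e+06 rad/s
X_L = ωL = 2840 Ω
X_C = 1/(ωC) = 7820 Ω
Net reactance X = X_L − X_C = -4980 Ω
Z = 3100 − j4980 Ω
|Z| = √(3100² + 4980²) = 5870 Ω
I = V/|Z| = 3.8/5870 = 647 μA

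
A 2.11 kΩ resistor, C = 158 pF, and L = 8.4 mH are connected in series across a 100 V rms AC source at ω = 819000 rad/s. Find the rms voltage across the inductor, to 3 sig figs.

X_L = ωL = 6880 Ω
X_C = 1/(ωC) = 7730 Ω
Net reactance X = X_L − X_C = -848 Ω
Z = 2110 − j848 Ω
|Z| = √(2110² + 848²) = 2270 Ω
I = V/|Z| = 44.0 mA
V_L = I·|Z_L| = 0.0440 × 6880 = 303 V

303 V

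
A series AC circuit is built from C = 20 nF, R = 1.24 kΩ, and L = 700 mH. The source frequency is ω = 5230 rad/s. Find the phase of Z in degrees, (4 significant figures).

-78.13°

X_L = ωL = 3661 Ω
X_C = 1/(ωC) = 9560 Ω
Net reactance X = X_L − X_C = -5899 Ω
Z = 1240 − j5899 Ω
|Z| = √(1240² + 5899²) = 6028 Ω
∠Z = arctan(-5899/1240) = -78.13°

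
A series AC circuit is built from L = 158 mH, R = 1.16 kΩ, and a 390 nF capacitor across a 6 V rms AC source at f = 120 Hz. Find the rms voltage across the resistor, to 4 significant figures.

ω = 2πf = 754.0 rad/s
X_L = ωL = 119.1 Ω
X_C = 1/(ωC) = 3401 Ω
Net reactance X = X_L − X_C = -3282 Ω
Z = 1160 − j3282 Ω
|Z| = √(1160² + 3282²) = 3481 Ω
I = V/|Z| = 1.724 mA
V_R = I·|Z_R| = 0.001724 × 1160 = 2.000 V

2.000 V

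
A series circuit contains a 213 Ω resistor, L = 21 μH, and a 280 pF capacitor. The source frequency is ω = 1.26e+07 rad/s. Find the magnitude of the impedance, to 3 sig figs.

214 Ω

X_L = ωL = 265 Ω
X_C = 1/(ωC) = 283 Ω
Net reactance X = X_L − X_C = -18.8 Ω
Z = 213 − j18.8 Ω
|Z| = √(213² + 18.8²) = 214 Ω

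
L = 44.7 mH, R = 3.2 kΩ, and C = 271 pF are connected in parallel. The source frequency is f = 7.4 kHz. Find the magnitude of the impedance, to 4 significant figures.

1776 Ω

ω = 2πf = 46500 rad/s
X_L = ωL = 2078 Ω
X_C = 1/(ωC) = 79360 Ω
Parallel: admittances add. Y = 1/R + 1/(jωL) + jωC
Y = (0.0003125 − j0.0004686) S
|Y| = 0.0005632 S → |Z| = 1/|Y| = 1776 Ω, ∠Z = −∠Y = 56.30°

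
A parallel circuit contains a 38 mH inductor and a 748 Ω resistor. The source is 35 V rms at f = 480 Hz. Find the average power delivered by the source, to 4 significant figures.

1.638 W

ω = 2πf = 3016 rad/s
X_L = ωL = 114.6 Ω
Parallel: admittances add. Y = 1/R + 1/(jωL)
Y = (0.001337 − j0.008726) S
|Y| = 0.008827 S → |Z| = 1/|Y| = 113.3 Ω, ∠Z = −∠Y = 81.29°
I = V/|Z| = 309.0 mA
P = VI cos φ = 35 × 0.3090 × cos(81.29°) = 1.638 W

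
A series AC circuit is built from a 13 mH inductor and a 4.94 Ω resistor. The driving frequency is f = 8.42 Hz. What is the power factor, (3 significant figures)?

ω = 2πf = 52.90 rad/s
X_L = ωL = 0.688 Ω
Z = 4.94 + j0.688 Ω
|Z| = √(4.94² + 0.688²) = 4.99 Ω
∠Z = arctan(0.688/4.94) = 7.93°
cos φ = cos(7.93°) = 0.990

0.990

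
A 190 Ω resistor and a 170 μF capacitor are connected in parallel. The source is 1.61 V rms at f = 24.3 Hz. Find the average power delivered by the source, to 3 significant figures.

ω = 2πf = 152.7 rad/s
X_C = 1/(ωC) = 38.5 Ω
Parallel: admittances add. Y = 1/R + jωC
Y = (0.00526 + j0.0260) S
|Y| = 0.0265 S → |Z| = 1/|Y| = 37.8 Ω, ∠Z = −∠Y = -78.5°
I = V/|Z| = 42.6 mA
P = VI cos φ = 1.61 × 0.0426 × cos(-78.5°) = 13.6 mW

13.6 mW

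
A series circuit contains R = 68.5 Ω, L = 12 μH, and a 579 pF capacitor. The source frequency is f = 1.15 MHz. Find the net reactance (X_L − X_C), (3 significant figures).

ω = 2πf = 7.226e+06 rad/s
X_L = ωL = 86.7 Ω
X_C = 1/(ωC) = 239 Ω
X = 86.7 − 239 = -152 Ω

-152 Ω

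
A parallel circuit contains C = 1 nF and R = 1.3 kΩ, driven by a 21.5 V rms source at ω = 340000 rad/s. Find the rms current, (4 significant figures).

18.08 mA

X_C = 1/(ωC) = 2941 Ω
Parallel: admittances add. Y = 1/R + jωC
Y = (0.0007692 + j0.0003400) S
|Y| = 0.0008410 S → |Z| = 1/|Y| = 1189 Ω, ∠Z = −∠Y = -23.85°
I = V/|Z| = 21.5/1189 = 18.08 mA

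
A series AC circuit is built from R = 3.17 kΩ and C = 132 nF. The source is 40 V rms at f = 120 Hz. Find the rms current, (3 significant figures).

ω = 2πf = 754.0 rad/s
X_C = 1/(ωC) = 10000 Ω
Z = 3170 − j10000 Ω
|Z| = √(3170² + 10000²) = 10500 Ω
I = V/|Z| = 40/10500 = 3.80 mA

3.80 mA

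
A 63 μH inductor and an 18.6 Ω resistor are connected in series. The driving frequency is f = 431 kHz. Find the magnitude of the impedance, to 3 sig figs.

ω = 2πf = 2.708e+06 rad/s
X_L = ωL = 171 Ω
Z = 18.6 + j171 Ω
|Z| = √(18.6² + 171²) = 172 Ω

172 Ω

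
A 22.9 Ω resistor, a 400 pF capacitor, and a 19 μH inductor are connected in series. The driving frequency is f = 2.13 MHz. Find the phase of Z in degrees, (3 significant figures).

ω = 2πf = 1.338e+07 rad/s
X_L = ωL = 254 Ω
X_C = 1/(ωC) = 187 Ω
Net reactance X = X_L − X_C = 67.5 Ω
Z = 22.9 + j67.5 Ω
|Z| = √(22.9² + 67.5²) = 71.3 Ω
∠Z = arctan(67.5/22.9) = 71.3°

71.3°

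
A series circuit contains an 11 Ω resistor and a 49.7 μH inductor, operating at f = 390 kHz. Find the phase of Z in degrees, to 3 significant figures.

84.8°

ω = 2πf = 2.45e+06 rad/s
X_L = ωL = 122 Ω
Z = 11.0 + j122 Ω
|Z| = √(11.0² + 122²) = 122 Ω
∠Z = arctan(122/11.0) = 84.8°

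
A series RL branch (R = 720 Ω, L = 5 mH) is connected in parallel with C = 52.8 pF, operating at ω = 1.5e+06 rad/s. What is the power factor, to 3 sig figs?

X_L = ωL = 7500 Ω
X_C = 1/(ωC) = 12600 Ω
Branch 1 (R+jX_L): Z₁ = 720 + j7500 Ω, |Z₁| = 7530 Ω
Branch 2 (−jX_C): Z₂ = −j12600 Ω
Parallel: Z = Z₁Z₂/(Z₁+Z₂), |Z| = 18400 Ω, ∠Z = 76.5°
cos φ = cos(76.5°) = 0.233

0.233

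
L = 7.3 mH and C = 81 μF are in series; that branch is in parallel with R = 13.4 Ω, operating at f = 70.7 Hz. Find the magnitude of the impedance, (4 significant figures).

11.76 Ω

ω = 2πf = 444.2 rad/s
X_L = ωL = 3.243 Ω
X_C = 1/(ωC) = 27.79 Ω
Branch 1: Z₁ = R = 13.40 Ω
Branch 2 (series LC): Z₂ = j(X_L − X_C) = −j24.55 Ω
Parallel: Z = Z₁Z₂/(Z₁+Z₂), |Z| = 11.76 Ω, ∠Z = -28.63°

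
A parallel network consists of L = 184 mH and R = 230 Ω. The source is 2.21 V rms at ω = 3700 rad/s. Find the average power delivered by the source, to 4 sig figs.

X_L = ωL = 680.8 Ω
Parallel: admittances add. Y = 1/R + 1/(jωL)
Y = (0.004348 − j0.001469) S
|Y| = 0.004589 S → |Z| = 1/|Y| = 217.9 Ω, ∠Z = −∠Y = 18.67°
I = V/|Z| = 10.14 mA
P = VI cos φ = 2.21 × 0.01014 × cos(18.67°) = 21.24 mW

21.24 mW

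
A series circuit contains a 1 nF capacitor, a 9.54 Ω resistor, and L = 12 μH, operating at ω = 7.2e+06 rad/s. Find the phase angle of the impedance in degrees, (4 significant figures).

-79.70°

X_L = ωL = 86.40 Ω
X_C = 1/(ωC) = 138.9 Ω
Net reactance X = X_L − X_C = -52.49 Ω
Z = 9.540 − j52.49 Ω
|Z| = √(9.540² + 52.49²) = 53.35 Ω
∠Z = arctan(-52.49/9.540) = -79.70°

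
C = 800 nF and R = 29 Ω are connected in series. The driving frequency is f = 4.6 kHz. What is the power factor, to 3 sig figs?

ω = 2πf = 28900 rad/s
X_C = 1/(ωC) = 43.2 Ω
Z = 29.0 − j43.2 Ω
|Z| = √(29.0² + 43.2²) = 52.1 Ω
∠Z = arctan(-43.2/29.0) = -56.2°
cos φ = cos(-56.2°) = 0.557

0.557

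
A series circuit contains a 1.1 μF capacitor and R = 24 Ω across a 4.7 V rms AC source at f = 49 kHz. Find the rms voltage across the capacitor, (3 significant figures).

ω = 2πf = 307900 rad/s
X_C = 1/(ωC) = 2.95 Ω
Z = 24.0 − j2.95 Ω
|Z| = √(24.0² + 2.95²) = 24.2 Ω
I = V/|Z| = 194 mA
V_C = I·|Z_C| = 0.194 × 2.95 = 0.574 V

0.574 V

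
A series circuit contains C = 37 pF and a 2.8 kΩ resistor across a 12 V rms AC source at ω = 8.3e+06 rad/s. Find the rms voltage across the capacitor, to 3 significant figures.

9.10 V

X_C = 1/(ωC) = 3260 Ω
Z = 2800 − j3260 Ω
|Z| = √(2800² + 3260²) = 4290 Ω
I = V/|Z| = 2.79 mA
V_C = I·|Z_C| = 0.00279 × 3260 = 9.10 V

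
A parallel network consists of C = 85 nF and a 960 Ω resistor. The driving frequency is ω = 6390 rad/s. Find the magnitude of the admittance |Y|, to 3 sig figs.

1.17 mS

X_C = 1/(ωC) = 1840 Ω
Parallel: admittances add. Y = 1/R + jωC
Y = (0.00104 + j0.000543) S
|Y| = 0.00117 S → |Z| = 1/|Y| = 851 Ω, ∠Z = −∠Y = -27.5°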